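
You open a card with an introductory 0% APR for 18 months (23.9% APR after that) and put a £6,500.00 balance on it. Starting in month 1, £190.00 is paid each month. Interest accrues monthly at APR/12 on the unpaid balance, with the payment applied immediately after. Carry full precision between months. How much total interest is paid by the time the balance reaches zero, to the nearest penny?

Promo months 1–18 at r₀ = 0%/12 = 0; months 19+ at r₁ = 23.9%/12 = 0.0199167.
After month 18 (no interest yet): B = £6,500.00 − 18·£190.00 = £3,080.00.
Then at r₁ with £190.00/mo: n₂ = −ln(1 − r₁·B/P)/ln(1+r₁) ≈ 19.77 → 20 more payments.
Total paid = 37·£190.00 + £146.57 = £7,176.57; interest = £7,176.57 − £6,500.00 = £676.57.

£676.57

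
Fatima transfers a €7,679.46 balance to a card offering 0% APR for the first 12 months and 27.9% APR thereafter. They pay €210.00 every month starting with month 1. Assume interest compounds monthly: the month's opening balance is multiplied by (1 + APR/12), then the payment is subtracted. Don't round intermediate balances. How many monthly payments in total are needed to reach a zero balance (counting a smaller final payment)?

Promo months 1–12 at r₀ = 0%/12 = 0; months 13+ at r₁ = 27.9%/12 = 0.02325.
After month 12 (no interest yet): B = €7,679.46 − 12·€210.00 = €5,159.46.
Then at r₁ with €210.00/mo: n₂ = −ln(1 − r₁·B/P)/ln(1+r₁) ≈ 36.84 → 37 more payments.

49 months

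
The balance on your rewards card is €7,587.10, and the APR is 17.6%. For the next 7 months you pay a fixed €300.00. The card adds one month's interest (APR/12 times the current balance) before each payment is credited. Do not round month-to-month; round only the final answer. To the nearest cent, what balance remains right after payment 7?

€6,206.47

Monthly rate r = 17.6%/12 = 1.46667% = 0.0146667.
Each month: B ← B·(1+r) − €300.00.
Month 1: interest €111.28; balance after payment €7,398.38.
Month 2: interest €108.51; balance after payment €7,206.89.
Month 3: interest €105.70; balance after payment €7,012.59.
Month 4: interest €102.85; balance after payment €6,815.44.
Month 5: interest €99.96; balance after payment €6,615.40.
Month 6: interest €97.03; balance after payment €6,412.42.
Month 7: interest €94.05; balance after payment €6,206.47.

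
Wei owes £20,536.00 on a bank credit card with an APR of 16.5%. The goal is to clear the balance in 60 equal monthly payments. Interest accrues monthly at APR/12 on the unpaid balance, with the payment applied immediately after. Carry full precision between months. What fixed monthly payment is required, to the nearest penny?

Monthly rate r = 16.5%/12 = 1.375% = 0.01375.
Level-payment amortization: P = B₀·r / (1 − (1+r)^(−n)) = 20536.00·0.01375 / (1 − 1.01375^(−60)).
Denominator 1 − (1+r)^(−60) = 0.559295011.
P = 282.37 / 0.559295011 ≈ 504.87.

£504.87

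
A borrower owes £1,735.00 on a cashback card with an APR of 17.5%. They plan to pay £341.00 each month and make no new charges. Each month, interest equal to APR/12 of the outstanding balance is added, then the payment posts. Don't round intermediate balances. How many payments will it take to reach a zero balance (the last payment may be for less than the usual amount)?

Monthly rate r = 17.5%/12 = 1.45833% = 0.0145833.
Recurrence: B ← B·(1+r) − £341.00.
Month 1: interest £25.30; balance after payment £1,419.30.
Month 2: interest £20.70; balance after payment £1,099.00.
Month 3: interest £16.03; balance after payment £774.03.
Month 4: interest £11.29; balance after payment £444.32.
Month 5: interest £6.48; balance after payment £109.79.
Month 6: interest £1.60; balance after payment £0.00.

6 months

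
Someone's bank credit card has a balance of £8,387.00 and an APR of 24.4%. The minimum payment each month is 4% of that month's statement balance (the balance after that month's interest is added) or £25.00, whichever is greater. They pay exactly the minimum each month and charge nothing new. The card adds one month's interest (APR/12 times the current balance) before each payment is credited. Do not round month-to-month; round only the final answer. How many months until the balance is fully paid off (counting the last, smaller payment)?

161 months

Monthly rate r = 24.4%/12 = 2.03333% = 0.0203333.
While 4% of the post-interest balance exceeds £25.00, each month B ← (B·(1+r))·(1 − 0.04), i.e. B shrinks by the factor (1+r)·0.96 = 0.97952.
This holds for months 1–127. Entering month 128 the balance is £605.75; 4% of the post-interest balance is now below £25.00, so the flat £25.00 minimum applies from here.
From month 128 a fixed £25.00 at rate r clears £605.75 in 34 more payments. Total: 127 + 34 = 161 months.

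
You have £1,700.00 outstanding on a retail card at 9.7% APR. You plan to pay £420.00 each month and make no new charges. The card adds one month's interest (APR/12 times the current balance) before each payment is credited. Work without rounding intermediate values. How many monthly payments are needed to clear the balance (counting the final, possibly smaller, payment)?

Monthly rate r = 9.7%/12 = 0.808333% = 0.00808333.
Recurrence: B ← B·(1+r) − £420.00.
Month 1: interest £13.74; balance after payment £1,293.74.
Month 2: interest £10.46; balance after payment £884.20.
Month 3: interest £7.15; balance after payment £471.35.
Month 4: interest £3.81; balance after payment £55.16.
Month 5: interest £0.45; balance after payment £0.00.

5 months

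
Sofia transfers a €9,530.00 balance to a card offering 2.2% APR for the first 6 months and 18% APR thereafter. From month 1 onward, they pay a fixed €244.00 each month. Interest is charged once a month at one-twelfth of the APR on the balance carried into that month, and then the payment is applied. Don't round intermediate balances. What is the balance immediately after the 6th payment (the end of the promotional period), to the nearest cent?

€8,164.59

Promo months 1–6 at r₀ = 2.2%/12 = 0.00183333; months 7+ at r₁ = 18%/12 = 0.015.
After month 6: iterate B ← B·(1+r₀) − €244.00 for 6 months → €8,164.59.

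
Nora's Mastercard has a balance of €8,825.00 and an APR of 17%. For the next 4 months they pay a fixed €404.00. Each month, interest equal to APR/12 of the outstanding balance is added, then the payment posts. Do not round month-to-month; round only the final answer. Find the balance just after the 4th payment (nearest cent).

Monthly rate r = 17%/12 = 1.41667% = 0.0141667.
Each month: B ← B·(1+r) − €404.00.
Month 1: interest €125.02; balance after payment €8,546.02.
Month 2: interest €121.07; balance after payment €8,263.09.
Month 3: interest €117.06; balance after payment €7,976.15.
Month 4: interest €113.00; balance after payment €7,685.15.

€7,685.15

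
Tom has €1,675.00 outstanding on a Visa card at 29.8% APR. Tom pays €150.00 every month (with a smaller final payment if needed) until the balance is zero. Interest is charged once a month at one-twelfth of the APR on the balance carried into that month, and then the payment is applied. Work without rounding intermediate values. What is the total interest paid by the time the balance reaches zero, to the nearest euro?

€311

Monthly rate r = 29.8%/12 = 2.48333% = 0.0248333.
Payoff takes n = ⌈−ln(1 − rB₀/P)/ln(1+r)⌉ = ⌈13.240⌉ = 14 payments; the last is €36.28.
Total paid = 13·€150.00 + €36.28 = €1,986.28.
Total interest = total paid − principal = €1,986.28 − €1,675.00 = €311.28.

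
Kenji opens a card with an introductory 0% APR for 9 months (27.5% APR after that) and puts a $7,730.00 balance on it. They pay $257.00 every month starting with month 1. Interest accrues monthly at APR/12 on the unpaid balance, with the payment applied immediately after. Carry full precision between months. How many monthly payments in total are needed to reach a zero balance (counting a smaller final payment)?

Promo months 1–9 at r₀ = 0%/12 = 0; months 10+ at r₁ = 27.5%/12 = 0.0229167.
After month 9 (no interest yet): B = $7,730.00 − 9·$257.00 = $5,417.00.
Then at r₁ with $257.00/mo: n₂ = −ln(1 − r₁·B/P)/ln(1+r₁) ≈ 29.12 → 30 more payments.

39 months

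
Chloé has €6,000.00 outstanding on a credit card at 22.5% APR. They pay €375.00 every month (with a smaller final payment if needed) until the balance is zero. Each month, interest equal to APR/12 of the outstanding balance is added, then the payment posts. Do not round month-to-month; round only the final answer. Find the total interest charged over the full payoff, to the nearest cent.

€1,200.73

Monthly rate r = 22.5%/12 = 1.875% = 0.01875.
Payoff takes n = ⌈−ln(1 − rB₀/P)/ln(1+r)⌉ = ⌈19.200⌉ = 20 payments; the last is €75.73.
Total paid = 19·€375.00 + €75.73 = €7,200.73.
Total interest = total paid − principal = €7,200.73 − €6,000.00 = €1,200.73.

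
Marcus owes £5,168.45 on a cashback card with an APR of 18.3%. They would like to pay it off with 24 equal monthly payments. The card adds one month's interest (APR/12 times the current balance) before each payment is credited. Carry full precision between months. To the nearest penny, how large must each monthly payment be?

Monthly rate r = 18.3%/12 = 1.525% = 0.01525.
Level-payment amortization: P = B₀·r / (1 − (1+r)^(−n)) = 5168.45·0.01525 / (1 − 1.01525^(−24)).
Denominator 1 − (1+r)^(−24) = 0.304578611.
P = 78.8189 / 0.304578611 ≈ 258.78.

£258.78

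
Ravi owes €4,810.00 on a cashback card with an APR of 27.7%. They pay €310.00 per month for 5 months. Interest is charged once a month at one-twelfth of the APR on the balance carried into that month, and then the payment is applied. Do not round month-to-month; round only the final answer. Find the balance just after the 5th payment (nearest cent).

Monthly rate r = 27.7%/12 = 2.30833% = 0.0230833.
Each month: B ← B·(1+r) − €310.00.
Month 1: interest €111.03; balance after payment €4,611.03.
Month 2: interest €106.44; balance after payment €4,407.47.
Month 3: interest €101.74; balance after payment €4,199.21.
Month 4: interest €96.93; balance after payment €3,986.14.
Month 5: interest €92.01; balance after payment €3,768.15.

€3,768.15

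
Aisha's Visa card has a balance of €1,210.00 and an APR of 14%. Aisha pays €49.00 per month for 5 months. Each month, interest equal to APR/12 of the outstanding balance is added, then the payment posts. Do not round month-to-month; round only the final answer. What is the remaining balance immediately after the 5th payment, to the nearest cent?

Monthly rate r = 14%/12 = 1.16667% = 0.0116667.
Each month: B ← B·(1+r) − €49.00.
Month 1: interest €14.12; balance after payment €1,175.12.
Month 2: interest €13.71; balance after payment €1,139.83.
Month 3: interest €13.30; balance after payment €1,104.12.
Month 4: interest €12.88; balance after payment €1,068.01.
Month 5: interest €12.46; balance after payment €1,031.47.

€1,031.47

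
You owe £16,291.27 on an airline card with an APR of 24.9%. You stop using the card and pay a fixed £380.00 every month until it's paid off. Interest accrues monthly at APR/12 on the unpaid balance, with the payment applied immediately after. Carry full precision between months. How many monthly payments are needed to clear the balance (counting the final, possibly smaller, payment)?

108 payments

Monthly rate r = 24.9%/12 = 2.075% = 0.02075.
Recurrence: B ← B·(1+r) − £380.00.
Month 1: interest £338.04; balance after payment £16,249.31.
Month 2: interest £337.17; balance after payment £16,206.49.
Closed form: n = −ln(1 − rB₀/P)/ln(1+r) = −ln(0.11041)/ln(1.02075) ≈ 107.293, so the balance reaches zero during payment 108.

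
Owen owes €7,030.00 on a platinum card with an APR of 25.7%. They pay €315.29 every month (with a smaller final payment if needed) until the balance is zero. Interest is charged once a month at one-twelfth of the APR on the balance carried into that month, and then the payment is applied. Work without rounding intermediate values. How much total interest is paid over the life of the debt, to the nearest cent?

Monthly rate r = 25.7%/12 = 2.14167% = 0.0214167.
Payoff takes n = ⌈−ln(1 − rB₀/P)/ln(1+r)⌉ = ⌈30.635⌉ = 31 payments; the last is €201.09.
Total paid = 30·€315.29 + €201.09 = €9,659.79.
Total interest = total paid − principal = €9,659.79 − €7,030.00 = €2,629.79.

€2,629.79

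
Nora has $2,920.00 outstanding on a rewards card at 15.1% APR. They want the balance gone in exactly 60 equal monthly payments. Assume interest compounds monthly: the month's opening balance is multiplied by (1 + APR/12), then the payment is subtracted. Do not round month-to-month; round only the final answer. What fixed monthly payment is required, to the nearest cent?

$69.62

Monthly rate r = 15.1%/12 = 1.25833% = 0.0125833.
Level-payment amortization: P = B₀·r / (1 − (1+r)^(−n)) = 2920.00·0.0125833 / (1 − 1.01258^(−60)).
Denominator 1 − (1+r)^(−60) = 0.527770068.
P = 36.7433 / 0.527770068 ≈ 69.62.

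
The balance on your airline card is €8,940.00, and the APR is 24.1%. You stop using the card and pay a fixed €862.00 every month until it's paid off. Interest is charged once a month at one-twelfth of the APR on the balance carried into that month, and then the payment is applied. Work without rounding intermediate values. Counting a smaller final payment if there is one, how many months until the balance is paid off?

Monthly rate r = 24.1%/12 = 2.00833% = 0.0200833.
Recurrence: B ← B·(1+r) − €862.00.
Month 1: interest €179.55; balance after payment €8,257.55.
Month 2: interest €165.84; balance after payment €7,561.38.
Closed form: n = −ln(1 − rB₀/P)/ln(1+r) = −ln(0.79171)/ln(1.02008) ≈ 11.746, so the balance reaches zero during payment 12.

12 payments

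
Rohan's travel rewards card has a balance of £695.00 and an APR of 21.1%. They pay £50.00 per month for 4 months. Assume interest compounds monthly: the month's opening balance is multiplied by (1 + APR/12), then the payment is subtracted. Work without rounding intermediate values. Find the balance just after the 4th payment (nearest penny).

Monthly rate r = 21.1%/12 = 1.75833% = 0.0175833.
Each month: B ← B·(1+r) − £50.00.
Month 1: interest £12.22; balance after payment £657.22.
Month 2: interest £11.56; balance after payment £618.78.
Month 3: interest £10.88; balance after payment £579.66.
Month 4: interest £10.19; balance after payment £539.85.

£539.85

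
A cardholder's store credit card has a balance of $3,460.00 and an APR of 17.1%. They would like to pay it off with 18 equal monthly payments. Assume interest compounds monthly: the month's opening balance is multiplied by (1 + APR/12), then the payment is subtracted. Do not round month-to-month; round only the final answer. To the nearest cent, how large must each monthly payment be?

$219.29

Monthly rate r = 17.1%/12 = 1.425% = 0.01425.
Level-payment amortization: P = B₀·r / (1 − (1+r)^(−n)) = 3460.00·0.01425 / (1 − 1.01425^(−18)).
Denominator 1 − (1+r)^(−18) = 0.224842943.
P = 49.305 / 0.224842943 ≈ 219.29.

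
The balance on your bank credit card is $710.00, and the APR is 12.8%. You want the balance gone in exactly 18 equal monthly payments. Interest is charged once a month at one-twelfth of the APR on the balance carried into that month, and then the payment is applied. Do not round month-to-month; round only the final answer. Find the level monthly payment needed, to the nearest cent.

$43.56

Monthly rate r = 12.8%/12 = 1.06667% = 0.0106667.
Level-payment amortization: P = B₀·r / (1 − (1+r)^(−n)) = 710.00·0.0106667 / (1 − 1.01067^(−18)).
Denominator 1 − (1+r)^(−18) = 0.173853553.
P = 7.57333 / 0.173853553 ≈ 43.56.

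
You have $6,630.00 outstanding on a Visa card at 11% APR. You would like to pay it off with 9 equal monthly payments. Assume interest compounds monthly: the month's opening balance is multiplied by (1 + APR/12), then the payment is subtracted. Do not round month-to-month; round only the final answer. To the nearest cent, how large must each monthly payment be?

$770.84

Monthly rate r = 11%/12 = 0.916667% = 0.00916667.
Level-payment amortization: P = B₀·r / (1 − (1+r)^(−n)) = 6630.00·0.00916667 / (1 − 1.00917^(−9)).
Denominator 1 − (1+r)^(−9) = 0.0788424285.
P = 60.775 / 0.0788424285 ≈ 770.84.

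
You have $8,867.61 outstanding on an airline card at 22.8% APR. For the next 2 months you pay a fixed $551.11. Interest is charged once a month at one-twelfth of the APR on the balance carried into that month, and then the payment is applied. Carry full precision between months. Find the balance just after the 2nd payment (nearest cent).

Monthly rate r = 22.8%/12 = 1.9% = 0.019.
Each month: B ← B·(1+r) − $551.11.
Month 1: interest $168.48; balance after payment $8,484.98.
Month 2: interest $161.21; balance after payment $8,095.09.

$8,095.09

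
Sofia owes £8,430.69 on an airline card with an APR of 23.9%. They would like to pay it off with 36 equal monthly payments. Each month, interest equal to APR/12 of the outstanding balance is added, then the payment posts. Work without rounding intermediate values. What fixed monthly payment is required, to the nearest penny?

Monthly rate r = 23.9%/12 = 1.99167% = 0.0199167.
Level-payment amortization: P = B₀·r / (1 − (1+r)^(−n)) = 8430.69·0.0199167 / (1 − 1.01992^(−36)).
Denominator 1 − (1+r)^(−36) = 0.508332835.
P = 167.911 / 0.508332835 ≈ 330.32.

£330.32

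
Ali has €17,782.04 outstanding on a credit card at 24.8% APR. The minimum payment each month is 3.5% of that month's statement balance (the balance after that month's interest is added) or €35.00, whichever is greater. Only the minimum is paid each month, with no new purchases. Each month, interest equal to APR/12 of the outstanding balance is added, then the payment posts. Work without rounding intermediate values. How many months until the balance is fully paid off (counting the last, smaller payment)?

Monthly rate r = 24.8%/12 = 2.06667% = 0.0206667.
While 3.5% of the post-interest balance exceeds €35.00, each month B ← (B·(1+r))·(1 − 0.035), i.e. B shrinks by the factor (1+r)·0.965 = 0.98494.
This holds for months 1–192. Entering month 193 the balance is €965.92; 3.5% of the post-interest balance is now below €35.00, so the flat €35.00 minimum applies from here.
From month 193 a fixed €35.00 at rate r clears €965.92 in 42 more payments. Total: 192 + 42 = 234 months.

234 months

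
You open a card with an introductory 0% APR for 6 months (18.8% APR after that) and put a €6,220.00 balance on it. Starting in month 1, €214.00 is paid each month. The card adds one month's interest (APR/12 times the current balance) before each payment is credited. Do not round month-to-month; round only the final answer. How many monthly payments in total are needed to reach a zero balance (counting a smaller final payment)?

35 months

Promo months 1–6 at r₀ = 0%/12 = 0; months 7+ at r₁ = 18.8%/12 = 0.0156667.
After month 6 (no interest yet): B = €6,220.00 − 6·€214.00 = €4,936.00.
Then at r₁ with €214.00/mo: n₂ = −ln(1 − r₁·B/P)/ln(1+r₁) ≈ 28.85 → 29 more payments.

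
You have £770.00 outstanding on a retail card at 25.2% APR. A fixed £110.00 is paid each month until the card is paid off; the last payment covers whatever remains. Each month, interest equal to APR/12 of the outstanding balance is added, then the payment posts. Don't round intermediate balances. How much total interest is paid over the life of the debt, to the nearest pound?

Monthly rate r = 25.2%/12 = 2.1% = 0.021.
Payoff takes n = ⌈−ln(1 − rB₀/P)/ln(1+r)⌉ = ⌈7.650⌉ = 8 payments; the last is £71.81.
Total paid = 7·£110.00 + £71.81 = £841.81.
Total interest = total paid − principal = £841.81 − £770.00 = £71.81.

£72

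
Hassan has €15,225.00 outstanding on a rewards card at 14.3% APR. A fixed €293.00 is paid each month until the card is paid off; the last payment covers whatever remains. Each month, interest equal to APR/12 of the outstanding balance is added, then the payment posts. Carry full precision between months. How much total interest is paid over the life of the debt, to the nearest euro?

Monthly rate r = 14.3%/12 = 1.19167% = 0.0119167.
Payoff takes n = ⌈−ln(1 − rB₀/P)/ln(1+r)⌉ = ⌈81.505⌉ = 82 payments; the last is €148.53.
Total paid = 81·€293.00 + €148.53 = €23,881.53.
Total interest = total paid − principal = €23,881.53 − €15,225.00 = €8,656.53.

€8,657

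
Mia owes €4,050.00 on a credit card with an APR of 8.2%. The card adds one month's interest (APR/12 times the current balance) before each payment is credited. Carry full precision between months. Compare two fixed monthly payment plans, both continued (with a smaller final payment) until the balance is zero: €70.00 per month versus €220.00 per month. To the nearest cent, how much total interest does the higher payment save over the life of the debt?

€828.24

Monthly rate r = 8.2%/12 = 0.683333% = 0.00683333.
At €70.00/mo: n = ⌈−ln(1 − rB₀/P)/ln(1+r)⌉ = 74 payments (last €61.50); total interest = total paid − €4,050.00 = €1,121.50.
At €220.00/mo: 20 payments (last €163.26); total interest €293.26.
Interest saved = €1,121.50 − €293.26 = €828.24.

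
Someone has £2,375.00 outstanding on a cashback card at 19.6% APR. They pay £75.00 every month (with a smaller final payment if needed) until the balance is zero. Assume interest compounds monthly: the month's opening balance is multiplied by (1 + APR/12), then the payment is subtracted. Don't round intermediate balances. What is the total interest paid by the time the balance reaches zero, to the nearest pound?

£996

Monthly rate r = 19.6%/12 = 1.63333% = 0.0163333.
Payoff takes n = ⌈−ln(1 − rB₀/P)/ln(1+r)⌉ = ⌈44.947⌉ = 45 payments; the last is £71.03.
Total paid = 44·£75.00 + £71.03 = £3,371.03.
Total interest = total paid − principal = £3,371.03 − £2,375.00 = £996.03.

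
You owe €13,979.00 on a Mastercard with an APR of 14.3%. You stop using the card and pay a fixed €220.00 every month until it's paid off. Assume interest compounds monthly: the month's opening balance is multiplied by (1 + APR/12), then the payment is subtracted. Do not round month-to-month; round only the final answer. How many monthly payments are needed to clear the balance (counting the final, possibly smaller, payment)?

120 payments

Monthly rate r = 14.3%/12 = 1.19167% = 0.0119167.
Recurrence: B ← B·(1+r) − €220.00.
Month 1: interest €166.58; balance after payment €13,925.58.
Month 2: interest €165.95; balance after payment €13,871.53.
Closed form: n = −ln(1 − rB₀/P)/ln(1+r) = −ln(0.2428)/ln(1.01192) ≈ 119.490, so the balance reaches zero during payment 120.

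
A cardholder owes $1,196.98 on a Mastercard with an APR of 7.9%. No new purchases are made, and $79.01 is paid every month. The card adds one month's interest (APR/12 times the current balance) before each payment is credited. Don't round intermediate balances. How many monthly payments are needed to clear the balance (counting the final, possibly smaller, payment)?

Monthly rate r = 7.9%/12 = 0.658333% = 0.00658333.
Recurrence: B ← B·(1+r) − $79.01.
Month 1: interest $7.88; balance after payment $1,125.85.
Month 2: interest $7.41; balance after payment $1,054.25.
Closed form: n = −ln(1 − rB₀/P)/ln(1+r) = −ln(0.90026)/ln(1.00658) ≈ 16.012, so the balance reaches zero during payment 17.

17 payments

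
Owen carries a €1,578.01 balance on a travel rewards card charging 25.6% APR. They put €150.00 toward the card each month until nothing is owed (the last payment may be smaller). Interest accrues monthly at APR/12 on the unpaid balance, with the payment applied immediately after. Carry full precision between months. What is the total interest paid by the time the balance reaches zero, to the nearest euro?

€228

Monthly rate r = 25.6%/12 = 2.13333% = 0.0213333.
Payoff takes n = ⌈−ln(1 − rB₀/P)/ln(1+r)⌉ = ⌈12.040⌉ = 13 payments; the last is €6.08.
Total paid = 12·€150.00 + €6.08 = €1,806.08.
Total interest = total paid − principal = €1,806.08 − €1,578.01 = €228.07.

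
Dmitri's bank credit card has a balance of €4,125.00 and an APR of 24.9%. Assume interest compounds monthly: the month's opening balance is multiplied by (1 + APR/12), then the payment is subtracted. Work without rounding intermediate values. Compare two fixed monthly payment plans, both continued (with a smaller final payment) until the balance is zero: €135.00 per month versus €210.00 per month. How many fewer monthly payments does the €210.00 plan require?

Monthly rate r = 24.9%/12 = 2.075% = 0.02075.
At €135.00/mo: n = ⌈−ln(1 − rB₀/P)/ln(1+r)⌉ = 49 payments (last €127.53); total interest = total paid − €4,125.00 = €2,482.53.
At €210.00/mo: 26 payments (last €103.95); total interest €1,228.95.
Payments saved = 49 − 26 = 23.

23 fewer payments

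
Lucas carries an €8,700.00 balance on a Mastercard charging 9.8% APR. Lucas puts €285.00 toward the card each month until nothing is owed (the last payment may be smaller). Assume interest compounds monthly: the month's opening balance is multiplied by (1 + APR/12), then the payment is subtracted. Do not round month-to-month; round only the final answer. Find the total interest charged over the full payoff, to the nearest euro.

Monthly rate r = 9.8%/12 = 0.816667% = 0.00816667.
Payoff takes n = ⌈−ln(1 − rB₀/P)/ln(1+r)⌉ = ⌈35.255⌉ = 36 payments; the last is €72.91.
Total paid = 35·€285.00 + €72.91 = €10,047.91.
Total interest = total paid − principal = €10,047.91 − €8,700.00 = €1,347.91.

€1,348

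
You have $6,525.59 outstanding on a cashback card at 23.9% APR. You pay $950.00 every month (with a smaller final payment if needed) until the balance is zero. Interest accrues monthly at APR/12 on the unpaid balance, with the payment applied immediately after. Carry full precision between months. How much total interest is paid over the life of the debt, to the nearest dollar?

Monthly rate r = 23.9%/12 = 1.99167% = 0.0199167.
Payoff takes n = ⌈−ln(1 − rB₀/P)/ln(1+r)⌉ = ⌈7.460⌉ = 8 payments; the last is $439.35.
Total paid = 7·$950.00 + $439.35 = $7,089.35.
Total interest = total paid − principal = $7,089.35 − $6,525.59 = $563.76.

$564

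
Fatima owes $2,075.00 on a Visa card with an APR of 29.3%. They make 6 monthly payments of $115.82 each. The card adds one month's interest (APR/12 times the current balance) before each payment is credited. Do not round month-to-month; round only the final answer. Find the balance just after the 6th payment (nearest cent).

Monthly rate r = 29.3%/12 = 2.44167% = 0.0244167.
Each month: B ← B·(1+r) − $115.82.
Month 1: interest $50.66; balance after payment $2,009.84.
Month 2: interest $49.07; balance after payment $1,943.10.
Month 3: interest $47.44; balance after payment $1,874.72.
Month 4: interest $45.77; balance after payment $1,804.68.
Month 5: interest $44.06; balance after payment $1,732.92.
Month 6: interest $42.31; balance after payment $1,659.41.

$1,659.41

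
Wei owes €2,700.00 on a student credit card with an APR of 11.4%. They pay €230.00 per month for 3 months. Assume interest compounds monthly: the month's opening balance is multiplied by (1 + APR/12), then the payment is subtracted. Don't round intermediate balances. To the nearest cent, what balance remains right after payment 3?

Monthly rate r = 11.4%/12 = 0.95% = 0.0095.
Each month: B ← B·(1+r) − €230.00.
Month 1: interest €25.65; balance after payment €2,495.65.
Month 2: interest €23.71; balance after payment €2,289.36.
Month 3: interest €21.75; balance after payment €2,081.11.

€2,081.11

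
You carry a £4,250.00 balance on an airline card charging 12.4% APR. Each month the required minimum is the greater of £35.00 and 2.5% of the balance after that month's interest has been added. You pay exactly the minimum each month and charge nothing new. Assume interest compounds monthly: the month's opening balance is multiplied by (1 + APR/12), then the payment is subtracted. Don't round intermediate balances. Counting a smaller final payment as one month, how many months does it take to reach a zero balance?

Monthly rate r = 12.4%/12 = 1.03333% = 0.0103333.
While 2.5% of the post-interest balance exceeds £35.00, each month B ← (B·(1+r))·(1 − 0.025), i.e. B shrinks by the factor (1+r)·0.975 = 0.98507.
This holds for months 1–75. Entering month 76 the balance is £1,375.90; 2.5% of the post-interest balance is now below £35.00, so the flat £35.00 minimum applies from here.
From month 76 a fixed £35.00 at rate r clears £1,375.90 in 51 more payments. Total: 75 + 51 = 126 months.

126 months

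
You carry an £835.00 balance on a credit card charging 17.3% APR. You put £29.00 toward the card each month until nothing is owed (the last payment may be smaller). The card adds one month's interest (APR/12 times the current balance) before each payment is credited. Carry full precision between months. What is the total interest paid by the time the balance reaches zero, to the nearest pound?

Monthly rate r = 17.3%/12 = 1.44167% = 0.0144167.
Payoff takes n = ⌈−ln(1 − rB₀/P)/ln(1+r)⌉ = ⌈37.469⌉ = 38 payments; the last is £13.64.
Total paid = 37·£29.00 + £13.64 = £1,086.64.
Total interest = total paid − principal = £1,086.64 − £835.00 = £251.64.

£252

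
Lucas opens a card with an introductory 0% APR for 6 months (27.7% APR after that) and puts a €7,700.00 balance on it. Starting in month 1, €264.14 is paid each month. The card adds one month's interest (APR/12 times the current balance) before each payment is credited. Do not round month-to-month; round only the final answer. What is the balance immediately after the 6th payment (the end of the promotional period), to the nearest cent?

Promo months 1–6 at r₀ = 0%/12 = 0; months 7+ at r₁ = 27.7%/12 = 0.0230833.
After month 6 (no interest yet): B = €7,700.00 − 6·€264.14 = €6,115.16.

€6,115.16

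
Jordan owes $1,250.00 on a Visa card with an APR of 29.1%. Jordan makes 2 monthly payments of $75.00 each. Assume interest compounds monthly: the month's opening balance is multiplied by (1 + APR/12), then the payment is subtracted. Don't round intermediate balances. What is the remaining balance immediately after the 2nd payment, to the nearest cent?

Monthly rate r = 29.1%/12 = 2.425% = 0.02425.
Each month: B ← B·(1+r) − $75.00.
Month 1: interest $30.31; balance after payment $1,205.31.
Month 2: interest $29.23; balance after payment $1,159.54.

$1,159.54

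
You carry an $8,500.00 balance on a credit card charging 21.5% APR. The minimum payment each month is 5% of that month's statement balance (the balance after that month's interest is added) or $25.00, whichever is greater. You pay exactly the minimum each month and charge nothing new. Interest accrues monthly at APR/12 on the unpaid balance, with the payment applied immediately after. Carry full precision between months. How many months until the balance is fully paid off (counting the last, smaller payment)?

110 months

Monthly rate r = 21.5%/12 = 1.79167% = 0.0179167.
While 5% of the post-interest balance exceeds $25.00, each month B ← (B·(1+r))·(1 − 0.05), i.e. B shrinks by the factor (1+r)·0.95 = 0.96702.
This holds for months 1–86. Entering month 87 the balance is $475.23; 5% of the post-interest balance is now below $25.00, so the flat $25.00 minimum applies from here.
From month 87 a fixed $25.00 at rate r clears $475.23 in 24 more payments. Total: 86 + 24 = 110 months.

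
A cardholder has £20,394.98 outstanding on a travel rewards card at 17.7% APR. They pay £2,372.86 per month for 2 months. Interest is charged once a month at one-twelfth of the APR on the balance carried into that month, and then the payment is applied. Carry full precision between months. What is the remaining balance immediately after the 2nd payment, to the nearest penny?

Monthly rate r = 17.7%/12 = 1.475% = 0.01475.
Each month: B ← B·(1+r) − £2,372.86.
Month 1: interest £300.83; balance after payment £18,322.95.
Month 2: interest £270.26; balance after payment £16,220.35.

£16,220.35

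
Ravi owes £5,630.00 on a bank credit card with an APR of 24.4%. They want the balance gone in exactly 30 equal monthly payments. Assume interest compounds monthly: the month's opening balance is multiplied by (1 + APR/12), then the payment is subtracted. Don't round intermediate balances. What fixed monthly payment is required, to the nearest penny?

Monthly rate r = 24.4%/12 = 2.03333% = 0.0203333.
Level-payment amortization: P = B₀·r / (1 − (1+r)^(−n)) = 5630.00·0.0203333 / (1 − 1.02033^(−30)).
Denominator 1 − (1+r)^(−30) = 0.45331425.
P = 114.477 / 0.45331425 ≈ 252.53.

£252.53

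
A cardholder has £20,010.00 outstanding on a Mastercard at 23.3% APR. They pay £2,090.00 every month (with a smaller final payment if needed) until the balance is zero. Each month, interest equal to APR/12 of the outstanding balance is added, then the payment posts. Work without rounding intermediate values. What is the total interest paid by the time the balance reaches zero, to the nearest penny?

£2,346.71

Monthly rate r = 23.3%/12 = 1.94167% = 0.0194167.
Payoff takes n = ⌈−ln(1 − rB₀/P)/ln(1+r)⌉ = ⌈10.695⌉ = 11 payments; the last is £1,456.71.
Total paid = 10·£2,090.00 + £1,456.71 = £22,356.71.
Total interest = total paid − principal = £22,356.71 − £20,010.00 = £2,346.71.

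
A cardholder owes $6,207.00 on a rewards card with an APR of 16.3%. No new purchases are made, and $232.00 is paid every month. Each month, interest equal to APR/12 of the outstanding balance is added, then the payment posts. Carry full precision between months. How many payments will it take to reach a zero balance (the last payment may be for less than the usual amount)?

Monthly rate r = 16.3%/12 = 1.35833% = 0.0135833.
Recurrence: B ← B·(1+r) − $232.00.
Month 1: interest $84.31; balance after payment $6,059.31.
Month 2: interest $82.31; balance after payment $5,909.62.
Closed form: n = −ln(1 − rB₀/P)/ln(1+r) = −ln(0.63659)/ln(1.01358) ≈ 33.474, so the balance reaches zero during payment 34.

34 months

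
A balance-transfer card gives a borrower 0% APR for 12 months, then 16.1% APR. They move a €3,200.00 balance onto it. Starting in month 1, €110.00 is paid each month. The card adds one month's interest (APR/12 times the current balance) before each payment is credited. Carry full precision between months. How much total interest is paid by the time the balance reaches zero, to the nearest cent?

Promo months 1–12 at r₀ = 0%/12 = 0; months 13+ at r₁ = 16.1%/12 = 0.0134167.
After month 12 (no interest yet): B = €3,200.00 − 12·€110.00 = €1,880.00.
Then at r₁ with €110.00/mo: n₂ = −ln(1 − r₁·B/P)/ln(1+r₁) ≈ 19.54 → 20 more payments.
Total paid = 31·€110.00 + €59.92 = €3,469.92; interest = €3,469.92 − €3,200.00 = €269.92.

€269.92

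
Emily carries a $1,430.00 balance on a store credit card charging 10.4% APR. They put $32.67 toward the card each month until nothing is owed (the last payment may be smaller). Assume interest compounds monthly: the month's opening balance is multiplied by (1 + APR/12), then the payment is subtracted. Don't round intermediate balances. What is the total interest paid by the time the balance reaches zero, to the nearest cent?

$375.86

Monthly rate r = 10.4%/12 = 0.866667% = 0.00866667.
Payoff takes n = ⌈−ln(1 − rB₀/P)/ln(1+r)⌉ = ⌈55.275⌉ = 56 payments; the last is $9.01.
Total paid = 55·$32.67 + $9.01 = $1,805.86.
Total interest = total paid − principal = $1,805.86 − $1,430.00 = $375.86.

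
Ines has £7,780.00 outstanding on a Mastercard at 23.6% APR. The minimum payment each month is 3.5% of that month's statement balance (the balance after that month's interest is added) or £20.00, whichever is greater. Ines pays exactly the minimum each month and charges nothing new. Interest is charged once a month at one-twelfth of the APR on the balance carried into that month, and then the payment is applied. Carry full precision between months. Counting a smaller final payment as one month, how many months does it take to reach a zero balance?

204 months

Monthly rate r = 23.6%/12 = 1.96667% = 0.0196667.
While 3.5% of the post-interest balance exceeds £20.00, each month B ← (B·(1+r))·(1 − 0.035), i.e. B shrinks by the factor (1+r)·0.965 = 0.98398.
This holds for months 1–163. Entering month 164 the balance is £559.27; 3.5% of the post-interest balance is now below £20.00, so the flat £20.00 minimum applies from here.
From month 164 a fixed £20.00 at rate r clears £559.27 in 41 more payments. Total: 163 + 41 = 204 months.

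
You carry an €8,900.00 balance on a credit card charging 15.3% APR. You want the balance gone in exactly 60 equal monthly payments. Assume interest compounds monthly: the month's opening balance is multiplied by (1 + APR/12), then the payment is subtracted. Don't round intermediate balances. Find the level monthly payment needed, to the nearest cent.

Monthly rate r = 15.3%/12 = 1.275% = 0.01275.
Level-payment amortization: P = B₀·r / (1 − (1+r)^(−n)) = 8900.00·0.01275 / (1 − 1.01275^(−60)).
Denominator 1 − (1+r)^(−60) = 0.532410351.
P = 113.475 / 0.532410351 ≈ 213.13.

€213.13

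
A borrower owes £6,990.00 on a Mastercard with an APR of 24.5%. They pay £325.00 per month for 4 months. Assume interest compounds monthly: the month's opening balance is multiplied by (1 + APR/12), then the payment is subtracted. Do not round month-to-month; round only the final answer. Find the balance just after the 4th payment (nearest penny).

£6,238.21

Monthly rate r = 24.5%/12 = 2.04167% = 0.0204167.
Each month: B ← B·(1+r) − £325.00.
Month 1: interest £142.71; balance after payment £6,807.71.
Month 2: interest £138.99; balance after payment £6,621.70.
Month 3: interest £135.19; balance after payment £6,431.90.
Month 4: interest £131.32; balance after payment £6,238.21.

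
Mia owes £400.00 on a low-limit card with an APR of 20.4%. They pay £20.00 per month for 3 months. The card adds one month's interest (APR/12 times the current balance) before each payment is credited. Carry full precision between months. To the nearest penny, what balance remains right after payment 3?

£359.72

Monthly rate r = 20.4%/12 = 1.7% = 0.017.
Each month: B ← B·(1+r) − £20.00.
Month 1: interest £6.80; balance after payment £386.80.
Month 2: interest £6.58; balance after payment £373.38.
Month 3: interest £6.35; balance after payment £359.72.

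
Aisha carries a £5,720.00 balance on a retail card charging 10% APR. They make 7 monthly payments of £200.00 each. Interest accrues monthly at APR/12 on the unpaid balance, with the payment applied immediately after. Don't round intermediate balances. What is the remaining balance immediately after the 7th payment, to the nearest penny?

Monthly rate r = 10%/12 = 0.833333% = 0.00833333.
Each month: B ← B·(1+r) − £200.00.
Month 1: interest £47.67; balance after payment £5,567.67.
Month 2: interest £46.40; balance after payment £5,414.06.
Month 3: interest £45.12; balance after payment £5,259.18.
Month 4: interest £43.83; balance after payment £5,103.01.
Month 5: interest £42.53; balance after payment £4,945.53.
Month 6: interest £41.21; balance after payment £4,786.75.
Month 7: interest £39.89; balance after payment £4,626.63.

£4,626.63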